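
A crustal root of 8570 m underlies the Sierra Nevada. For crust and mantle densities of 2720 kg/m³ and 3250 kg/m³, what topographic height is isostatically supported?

Balancing pressure at the compensation depth: ρ_c h = (ρ_m − ρ_c) r.
h = r (ρ_m − ρ_c) / ρ_c = 8570 m × (3250 − 2720) / 2720 = 1670 m.

1670 m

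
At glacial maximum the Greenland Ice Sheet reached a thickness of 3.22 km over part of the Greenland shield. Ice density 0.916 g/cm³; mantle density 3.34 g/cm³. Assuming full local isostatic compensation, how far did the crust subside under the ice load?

In Airy isostatic equilibrium: the ice load ρ_ice t is balanced by mantle displaced below, ρ_m s.
s = t ρ_ice / ρ_m = 3.22 km × 0.916/3.34 = 0.883 km.

0.883 km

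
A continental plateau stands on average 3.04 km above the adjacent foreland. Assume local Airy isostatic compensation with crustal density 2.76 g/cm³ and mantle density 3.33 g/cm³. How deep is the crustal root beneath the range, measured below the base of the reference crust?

Balancing pressure at the compensation depth: the weight of the topography is balanced by the buoyancy of the root, ρ_c h = (ρ_m − ρ_c) r.
r = h · ρ_c / (ρ_m − ρ_c) = 3.04 km × 2.76 / (3.33 − 2.76) = 14.7 km.

14.7 km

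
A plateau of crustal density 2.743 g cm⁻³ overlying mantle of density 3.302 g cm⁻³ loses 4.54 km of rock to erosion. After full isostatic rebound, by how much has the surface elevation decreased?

0.769 km

Rebound u = e ρ_c/ρ_m = 4.54 km × 2.743/3.302 = 3.771 km.
Net surface drop = e − u = 4.54 km − 3.771 km = e (ρ_m − ρ_c)/ρ_m = 0.769 km.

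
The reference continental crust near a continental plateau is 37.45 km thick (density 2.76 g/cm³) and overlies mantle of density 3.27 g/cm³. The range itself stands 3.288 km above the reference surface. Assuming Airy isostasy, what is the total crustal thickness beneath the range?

Root depth r = h ρ_c / (ρ_m − ρ_c) = 3.288 km × 2.76 / 0.51 = 17.79 km.
Total thickness = T + h + r = 37.45 km + 3.288 km + 17.79 km = 58.5 km.

58.5 km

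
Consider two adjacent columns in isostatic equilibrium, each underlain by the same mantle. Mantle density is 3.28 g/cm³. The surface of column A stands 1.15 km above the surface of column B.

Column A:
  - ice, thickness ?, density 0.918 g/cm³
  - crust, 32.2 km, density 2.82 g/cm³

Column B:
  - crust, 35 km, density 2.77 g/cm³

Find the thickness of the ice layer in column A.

Take the compensation level at the base of the deeper column (depth z_c below the surface of column A) and equate Σ ρ_i t_i down to z_c; mantle fills any gap and the z_c terms cancel.
Column A: x×0.918 + 32.2×2.82 + (z_c − 32.2 − x)×3.28
Column B: 1.15×0 + 35×2.77 + (z_c − 1.15 − 35)×3.28
The z_c×3.28 term appears on both sides and cancels. Collect the known terms of each column as K = Σ(ρt)_known − 3.28 × (depth of known layers): K_A = 90.804 − 3.28×32.2 = −14.812; K_B = 96.95 − 3.28×(1.15 + 35) = −21.622.
Balance: K_A − x×(3.28 − 0.918) = K_B, so x = (K_A − K_B)/(3.28 − 0.918) = 6.81/2.362 = 2.88 km.

2.88 km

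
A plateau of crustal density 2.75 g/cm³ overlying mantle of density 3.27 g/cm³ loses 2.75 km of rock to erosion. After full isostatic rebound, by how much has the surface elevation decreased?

0.437 km

Rebound u = e ρ_c/ρ_m = 2.75 km × 2.75/3.27 = 2.313 km.
Net surface drop = e − u = 2.75 km − 2.313 km = e (ρ_m − ρ_c)/ρ_m = 0.437 km.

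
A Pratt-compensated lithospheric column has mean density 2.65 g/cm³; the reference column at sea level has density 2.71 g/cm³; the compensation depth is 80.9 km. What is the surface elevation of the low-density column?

1.83 km

ρ_ref D = ρ (D + h) → h = D (ρ_ref − ρ)/ρ.
h = 80.9 km × (2.71 − 2.65)/2.65 = 1.83 km.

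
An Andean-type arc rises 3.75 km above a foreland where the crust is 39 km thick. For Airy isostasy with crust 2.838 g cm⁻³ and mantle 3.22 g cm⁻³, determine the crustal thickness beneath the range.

70.6 km

Root depth r = h ρ_c / (ρ_m − ρ_c) = 3.75 km × 2.838 / 0.382 = 27.86 km.
Total thickness = T + h + r = 39 km + 3.75 km + 27.86 km = 70.6 km.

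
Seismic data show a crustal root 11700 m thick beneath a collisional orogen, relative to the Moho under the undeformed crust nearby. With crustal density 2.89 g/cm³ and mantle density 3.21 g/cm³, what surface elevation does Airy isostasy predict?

Equating mass per unit area of the two columns: ρ_c h = (ρ_m − ρ_c) r.
h = r (ρ_m − ρ_c) / ρ_c = 11700 m × (3.21 − 2.89) / 2.89 = 1300 m.

1300 m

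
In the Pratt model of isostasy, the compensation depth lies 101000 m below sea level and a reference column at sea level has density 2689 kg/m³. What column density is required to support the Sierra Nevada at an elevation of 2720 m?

2620 kg/m³

Pratt balance: ρ_ref D = ρ (D + h).
ρ = ρ_ref D/(D + h) = 2689 × 101000 m/(101000 m + 2720 m) = 2620 kg/m³.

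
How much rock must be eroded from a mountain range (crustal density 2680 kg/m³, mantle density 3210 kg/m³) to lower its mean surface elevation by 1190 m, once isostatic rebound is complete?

Net drop Δ = e − u = e − e ρ_c/ρ_m = e (ρ_m − ρ_c)/ρ_m.
e = Δ ρ_m/(ρ_m − ρ_c) = 1190 m × 3210/530 = 7210 m.

7210 m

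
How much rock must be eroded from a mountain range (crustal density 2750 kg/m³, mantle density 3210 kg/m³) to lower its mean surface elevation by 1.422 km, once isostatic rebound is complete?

Net drop Δ = e − u = e − e ρ_c/ρ_m = e (ρ_m − ρ_c)/ρ_m.
e = Δ ρ_m/(ρ_m − ρ_c) = 1.422 km × 3210/460 = 9.92 km.

9.92 km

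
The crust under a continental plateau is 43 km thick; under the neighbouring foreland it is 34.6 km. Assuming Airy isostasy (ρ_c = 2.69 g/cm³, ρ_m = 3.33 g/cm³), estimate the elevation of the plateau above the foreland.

Excess crust Δ = 43 km − 34.6 km = 8.4 km, split between elevation h and root r with h + r = Δ.
Airy balance ρ_c h = (ρ_m − ρ_c) r gives r = h ρ_c/(ρ_m − ρ_c), so h (1 + ρ_c/(ρ_m − ρ_c)) = Δ, i.e. h = Δ (ρ_m − ρ_c)/ρ_m.
h = 8.4 km × 0.64/3.33 = 1.61 km.

1.61 km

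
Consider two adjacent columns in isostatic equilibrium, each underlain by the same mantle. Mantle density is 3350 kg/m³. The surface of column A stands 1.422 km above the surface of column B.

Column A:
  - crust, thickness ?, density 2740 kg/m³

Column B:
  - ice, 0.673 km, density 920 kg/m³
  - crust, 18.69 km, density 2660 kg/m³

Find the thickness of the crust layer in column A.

Take the compensation level at the base of the deeper column (depth z_c below the surface of column A) and equate Σ ρ_i t_i down to z_c; mantle fills any gap and the z_c terms cancel.
Column A: x×2740 + (z_c − 0 − x)×3350
Column B: 1.422×0 + 0.673×920 + 18.69×2660 + (z_c − 1.422 − 19.363)×3350
The z_c×3350 term appears on both sides and cancels. Collect the known terms of each column as K = Σ(ρt)_known − 3350 × (depth of known layers): K_A = 0 − 3350×0 = 0; K_B = 50334.56 − 3350×(1.422 + 19.363) = −19295.19.
Balance: K_A − x×(3350 − 2740) = K_B, so x = (K_A − K_B)/(3350 − 2740) = 19295.2/610 = 31.6 km.

31.6 km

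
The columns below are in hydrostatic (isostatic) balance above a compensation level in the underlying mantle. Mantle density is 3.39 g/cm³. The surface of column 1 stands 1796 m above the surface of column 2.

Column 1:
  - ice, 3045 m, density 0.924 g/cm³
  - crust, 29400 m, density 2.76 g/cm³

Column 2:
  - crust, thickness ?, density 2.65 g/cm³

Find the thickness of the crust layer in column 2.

Take the compensation level at the base of the deeper column (depth z_c below the surface of column 1) and equate Σ ρ_i t_i down to z_c; mantle fills any gap and the z_c terms cancel.
Column 1: 3045×0.924 + 29400×2.76 + (z_c − 32445)×3.39
Column 2: 1796×0 + x×2.65 + (z_c − 1796 − 0 − x)×3.39
The z_c×3.39 term appears on both sides and cancels. Collect the known terms of each column as K = Σ(ρt)_known − 3.39 × (depth of known layers): K_1 = 83957.58 − 3.39×32445 = −26030.97; K_2 = 0 − 3.39×(1796 + 0) = −6088.44.
Balance: K_1 = K_2 − x×(3.39 − 2.65), so x = (K_2 − K_1)/(3.39 − 2.65) = 19942.5/0.74 = 26900 m.

26900 m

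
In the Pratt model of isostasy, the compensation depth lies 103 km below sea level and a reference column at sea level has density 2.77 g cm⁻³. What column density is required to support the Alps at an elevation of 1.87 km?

Pratt balance: ρ_ref D = ρ (D + h).
ρ = ρ_ref D/(D + h) = 2.77 × 103 km/(103 km + 1.87 km) = 2.72 g cm⁻³.

2.72 g cm⁻³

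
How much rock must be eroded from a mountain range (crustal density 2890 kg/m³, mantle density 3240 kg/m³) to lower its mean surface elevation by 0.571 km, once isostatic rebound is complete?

Net drop Δ = e − u = e − e ρ_c/ρ_m = e (ρ_m − ρ_c)/ρ_m.
e = Δ ρ_m/(ρ_m − ρ_c) = 0.571 km × 3240/350 = 5.29 km.

5.29 km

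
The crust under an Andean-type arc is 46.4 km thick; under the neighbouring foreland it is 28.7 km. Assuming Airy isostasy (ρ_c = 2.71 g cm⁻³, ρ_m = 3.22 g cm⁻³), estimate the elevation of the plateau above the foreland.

Excess crust Δ = 46.4 km − 28.7 km = 17.7 km, split between elevation h and root r with h + r = Δ.
Airy balance ρ_c h = (ρ_m − ρ_c) r gives r = h ρ_c/(ρ_m − ρ_c), so h (1 + ρ_c/(ρ_m − ρ_c)) = Δ, i.e. h = Δ (ρ_m − ρ_c)/ρ_m.
h = 17.7 km × 0.51/3.22 = 2.8 km.

2.8 km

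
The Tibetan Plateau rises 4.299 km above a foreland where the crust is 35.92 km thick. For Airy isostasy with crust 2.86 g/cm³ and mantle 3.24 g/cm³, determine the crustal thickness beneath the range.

Root depth r = h ρ_c / (ρ_m − ρ_c) = 4.299 km × 2.86 / 0.38 = 32.36 km.
Total thickness = T + h + r = 35.92 km + 4.299 km + 32.36 km = 72.6 km.

72.6 km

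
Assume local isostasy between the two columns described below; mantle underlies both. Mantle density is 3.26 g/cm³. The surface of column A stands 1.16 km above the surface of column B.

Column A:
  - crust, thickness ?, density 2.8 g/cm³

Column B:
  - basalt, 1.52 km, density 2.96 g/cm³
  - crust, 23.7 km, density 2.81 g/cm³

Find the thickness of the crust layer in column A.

Take the compensation level at the base of the deeper column (depth z_c below the surface of column A) and equate Σ ρ_i t_i down to z_c; mantle fills any gap and the z_c terms cancel.
Column A: x×2.8 + (z_c − 0 − x)×3.26
Column B: 1.16×0 + 1.52×2.96 + 23.7×2.81 + (z_c − 1.16 − 25.22)×3.26
The z_c×3.26 term appears on both sides and cancels. Collect the known terms of each column as K = Σ(ρt)_known − 3.26 × (depth of known layers): K_A = 0 − 3.26×0 = 0; K_B = 71.0962 − 3.26×(1.16 + 25.22) = −14.9026.
Balance: K_A − x×(3.26 − 2.8) = K_B, so x = (K_A − K_B)/(3.26 − 2.8) = 14.9026/0.46 = 32.4 km.

32.4 km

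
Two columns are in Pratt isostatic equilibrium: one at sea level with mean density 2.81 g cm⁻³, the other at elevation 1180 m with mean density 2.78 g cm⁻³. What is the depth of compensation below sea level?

ρ_ref D = ρ (D + h) → D (ρ_ref − ρ) = ρ h.
D = ρ h/(ρ_ref − ρ) = 2.78 × 1180 m/(2.81 − 2.78) = 109000 m.

109000 m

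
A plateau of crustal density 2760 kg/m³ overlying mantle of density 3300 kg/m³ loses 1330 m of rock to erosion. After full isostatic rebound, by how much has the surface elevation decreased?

Rebound u = e ρ_c/ρ_m = 1330 m × 2760/3300 = 1112 m.
Net surface drop = e − u = 1330 m − 1112 m = e (ρ_m − ρ_c)/ρ_m = 218 m.

218 m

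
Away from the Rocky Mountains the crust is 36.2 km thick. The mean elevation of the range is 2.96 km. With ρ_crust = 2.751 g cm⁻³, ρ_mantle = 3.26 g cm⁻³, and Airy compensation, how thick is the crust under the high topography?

55.2 km

Root depth r = h ρ_c / (ρ_m − ρ_c) = 2.96 km × 2.751 / 0.509 = 16 km.
Total thickness = T + h + r = 36.2 km + 2.96 km + 16 km = 55.2 km.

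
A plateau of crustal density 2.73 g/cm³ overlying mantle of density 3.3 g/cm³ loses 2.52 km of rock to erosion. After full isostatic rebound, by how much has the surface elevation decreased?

Rebound u = e ρ_c/ρ_m = 2.52 km × 2.73/3.3 = 2.085 km.
Net surface drop = e − u = 2.52 km − 2.085 km = e (ρ_m − ρ_c)/ρ_m = 0.435 km.

0.435 km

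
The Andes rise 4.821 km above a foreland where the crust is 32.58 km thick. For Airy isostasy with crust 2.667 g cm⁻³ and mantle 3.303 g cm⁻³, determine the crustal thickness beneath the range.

57.6 km

Root depth r = h ρ_c / (ρ_m − ρ_c) = 4.821 km × 2.667 / 0.636 = 20.22 km.
Total thickness = T + h + r = 32.58 km + 4.821 km + 20.22 km = 57.6 km.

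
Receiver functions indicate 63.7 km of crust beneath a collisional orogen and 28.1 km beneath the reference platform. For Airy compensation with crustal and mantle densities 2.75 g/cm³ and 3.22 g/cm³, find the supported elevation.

Excess crust Δ = 63.7 km − 28.1 km = 35.6 km, split between elevation h and root r with h + r = Δ.
Airy balance ρ_c h = (ρ_m − ρ_c) r gives r = h ρ_c/(ρ_m − ρ_c), so h (1 + ρ_c/(ρ_m − ρ_c)) = Δ, i.e. h = Δ (ρ_m − ρ_c)/ρ_m.
h = 35.6 km × 0.47/3.22 = 5.2 km.

5.2 km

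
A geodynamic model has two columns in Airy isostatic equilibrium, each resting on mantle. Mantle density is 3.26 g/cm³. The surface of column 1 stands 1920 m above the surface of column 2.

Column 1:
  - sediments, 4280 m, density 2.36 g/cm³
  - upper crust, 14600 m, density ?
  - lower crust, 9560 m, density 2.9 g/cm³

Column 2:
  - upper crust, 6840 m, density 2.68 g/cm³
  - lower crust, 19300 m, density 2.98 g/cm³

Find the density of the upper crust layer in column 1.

Take the compensation level at the base of the deeper column (depth z_c below the surface of column 1) and equate Σ ρ_i t_i down to z_c; mantle fills any gap and the z_c terms cancel.
Column 1: 4280×2.36 + 14600×ρ + 9560×2.9 + (z_c − 28440)×3.26
Column 2: 1920×0 + 6840×2.68 + 19300×2.98 + (z_c − 1920 − 26140)×3.26
The z_c×3.26 term appears on both sides and cancels. Collect the known terms of each column as K = Σ(ρt)_known − 3.26 × (depth of known layers): K_1 = 37824.8 − 3.26×28440 = −54889.6; K_2 = 75845.2 − 3.26×(1920 + 26140) = −15630.4.
Balance: K_1 + 14600×ρ = K_2, so ρ = (K_2 − K_1)/14600 = 39259.2/14600 = 2.69 g/cm³.

2.69 g/cm³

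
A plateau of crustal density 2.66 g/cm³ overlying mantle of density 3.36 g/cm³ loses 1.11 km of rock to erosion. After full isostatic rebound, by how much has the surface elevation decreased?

Rebound u = e ρ_c/ρ_m = 1.11 km × 2.66/3.36 = 0.8788 km.
Net surface drop = e − u = 1.11 km − 0.8788 km = e (ρ_m − ρ_c)/ρ_m = 0.231 km.

0.231 km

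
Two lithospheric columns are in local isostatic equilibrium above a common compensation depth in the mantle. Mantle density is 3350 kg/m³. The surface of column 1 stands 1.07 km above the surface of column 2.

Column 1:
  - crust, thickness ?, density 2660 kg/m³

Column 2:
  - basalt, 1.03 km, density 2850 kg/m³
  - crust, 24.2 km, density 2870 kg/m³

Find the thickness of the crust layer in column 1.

22.8 km

Take the compensation level at the base of the deeper column (depth z_c below the surface of column 1) and equate Σ ρ_i t_i down to z_c; mantle fills any gap and the z_c terms cancel.
Column 1: x×2660 + (z_c − 0 − x)×3350
Column 2: 1.07×0 + 1.03×2850 + 24.2×2870 + (z_c − 1.07 − 25.23)×3350
The z_c×3350 term appears on both sides and cancels. Collect the known terms of each column as K = Σ(ρt)_known − 3350 × (depth of known layers): K_1 = 0 − 3350×0 = 0; K_2 = 72389.5 − 3350×(1.07 + 25.23) = −15715.5.
Balance: K_1 − x×(3350 − 2660) = K_2, so x = (K_1 − K_2)/(3350 − 2660) = 15715.5/690 = 22.8 km.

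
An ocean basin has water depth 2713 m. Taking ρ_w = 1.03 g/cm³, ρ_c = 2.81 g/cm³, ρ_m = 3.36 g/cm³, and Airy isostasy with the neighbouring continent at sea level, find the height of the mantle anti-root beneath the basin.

Equating mass per unit area of the two columns: replacing crust with seawater at the top is compensated by replacing crust with mantle at the base: d (ρ_c − ρ_w) = a (ρ_m − ρ_c).
a = d (ρ_c − ρ_w)/(ρ_m − ρ_c) = 2713 m × 1.78/0.55 = 8780 m.

8780 m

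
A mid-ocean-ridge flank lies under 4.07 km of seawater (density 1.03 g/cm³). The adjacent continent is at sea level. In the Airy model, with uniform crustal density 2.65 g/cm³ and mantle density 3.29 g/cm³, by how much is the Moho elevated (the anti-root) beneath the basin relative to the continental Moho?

In Airy isostatic equilibrium: replacing crust with seawater at the top is compensated by replacing crust with mantle at the base: d (ρ_c − ρ_w) = a (ρ_m − ρ_c).
a = d (ρ_c − ρ_w)/(ρ_m − ρ_c) = 4.07 km × 1.62/0.64 = 10.3 km.

10.3 km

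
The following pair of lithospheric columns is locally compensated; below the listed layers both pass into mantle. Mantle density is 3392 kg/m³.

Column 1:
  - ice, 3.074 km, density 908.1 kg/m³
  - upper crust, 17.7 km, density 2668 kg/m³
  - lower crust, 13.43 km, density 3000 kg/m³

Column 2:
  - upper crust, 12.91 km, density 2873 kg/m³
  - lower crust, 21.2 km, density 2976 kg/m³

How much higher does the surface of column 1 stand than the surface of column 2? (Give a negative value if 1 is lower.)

For any compensation level in the mantle, the mantle terms cancel and isostasy reduces to e = (Σt_1 − Σt_2) − (Σ(ρt)_1 − Σ(ρt)_2) / ρ_m.
Σt_1 = 34.204 km; Σt_2 = 34.11 km; Σ(ρt)_1 = 90305.0994; Σ(ρt)_2 = 100181.63 (in km·kg/m³).
e = (34.204 − 34.11) − (90305.0994 − 100181.63) / 3392 = 3.01 km.

3.01 km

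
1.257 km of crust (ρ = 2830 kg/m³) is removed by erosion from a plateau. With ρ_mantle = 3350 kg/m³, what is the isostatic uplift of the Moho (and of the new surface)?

Unloading: uplift u = e ρ_c/ρ_m = 1.257 km × 2830/3350 = 1.06 km.

1.06 km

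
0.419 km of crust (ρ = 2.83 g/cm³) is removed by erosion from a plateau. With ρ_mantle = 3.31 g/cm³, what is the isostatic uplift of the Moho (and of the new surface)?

Unloading: uplift u = e ρ_c/ρ_m = 0.419 km × 2.83/3.31 = 0.358 km.

0.358 km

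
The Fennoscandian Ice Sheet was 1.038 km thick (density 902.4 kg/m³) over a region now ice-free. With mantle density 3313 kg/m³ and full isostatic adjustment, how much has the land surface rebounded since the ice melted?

0.283 km

Removing the load lets mantle flow back in; uplift u satisfies ρ_ice t = ρ_m u.
u = t ρ_ice/ρ_m = 1.038 km × 902.4/3313 = 0.283 km.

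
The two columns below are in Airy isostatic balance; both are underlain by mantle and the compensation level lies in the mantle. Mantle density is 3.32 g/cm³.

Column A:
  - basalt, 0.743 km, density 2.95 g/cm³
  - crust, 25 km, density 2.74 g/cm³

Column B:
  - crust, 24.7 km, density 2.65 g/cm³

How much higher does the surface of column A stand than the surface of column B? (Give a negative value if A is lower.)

For any compensation level in the mantle, the mantle terms cancel and isostasy reduces to e = (Σt_A − Σt_B) − (Σ(ρt)_A − Σ(ρt)_B) / ρ_m.
Σt_A = 25.743 km; Σt_B = 24.7 km; Σ(ρt)_A = 70.69185; Σ(ρt)_B = 65.455 (in km·g/cm³).
e = (25.743 − 24.7) − (70.69185 − 65.455) / 3.32 = −0.534 km.

−0.534 km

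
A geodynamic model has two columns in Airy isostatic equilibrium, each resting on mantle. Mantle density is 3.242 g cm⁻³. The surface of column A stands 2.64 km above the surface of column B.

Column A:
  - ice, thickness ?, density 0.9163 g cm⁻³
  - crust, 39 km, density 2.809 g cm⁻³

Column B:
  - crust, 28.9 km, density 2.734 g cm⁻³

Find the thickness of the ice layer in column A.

Take the compensation level at the base of the deeper column (depth z_c below the surface of column A) and equate Σ ρ_i t_i down to z_c; mantle fills any gap and the z_c terms cancel.
Column A: x×0.9163 + 39×2.809 + (z_c − 39 − x)×3.242
Column B: 2.64×0 + 28.9×2.734 + (z_c − 2.64 − 28.9)×3.242
The z_c×3.242 term appears on both sides and cancels. Collect the known terms of each column as K = Σ(ρt)_known − 3.242 × (depth of known layers): K_A = 109.551 − 3.242×39 = −16.887; K_B = 79.0126 − 3.242×(2.64 + 28.9) = −23.24008.
Balance: K_A − x×(3.242 − 0.9163) = K_B, so x = (K_A − K_B)/(3.242 − 0.9163) = 6.35308/2.3257 = 2.73 km.

2.73 km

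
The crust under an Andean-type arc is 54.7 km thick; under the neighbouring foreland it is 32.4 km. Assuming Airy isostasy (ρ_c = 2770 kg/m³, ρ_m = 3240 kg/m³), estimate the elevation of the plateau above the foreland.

Excess crust Δ = 54.7 km − 32.4 km = 22.3 km, split between elevation h and root r with h + r = Δ.
Airy balance ρ_c h = (ρ_m − ρ_c) r gives r = h ρ_c/(ρ_m − ρ_c), so h (1 + ρ_c/(ρ_m − ρ_c)) = Δ, i.e. h = Δ (ρ_m − ρ_c)/ρ_m.
h = 22.3 km × 470/3240 = 3.23 km.

3.23 km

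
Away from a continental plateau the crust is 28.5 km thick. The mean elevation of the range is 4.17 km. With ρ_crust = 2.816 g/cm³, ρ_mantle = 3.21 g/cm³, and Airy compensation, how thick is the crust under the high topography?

Root depth r = h ρ_c / (ρ_m − ρ_c) = 4.17 km × 2.816 / 0.394 = 29.8 km.
Total thickness = T + h + r = 28.5 km + 4.17 km + 29.8 km = 62.5 km.

62.5 km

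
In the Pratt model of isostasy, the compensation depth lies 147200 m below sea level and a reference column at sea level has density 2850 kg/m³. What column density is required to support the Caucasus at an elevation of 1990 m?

Pratt balance: ρ_ref D = ρ (D + h).
ρ = ρ_ref D/(D + h) = 2850 × 147200 m/(147200 m + 1990 m) = 2810 kg/m³.

2810 kg/m³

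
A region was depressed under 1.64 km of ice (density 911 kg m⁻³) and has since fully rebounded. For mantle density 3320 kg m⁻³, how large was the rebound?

0.45 km

Removing the load lets mantle flow back in; uplift u satisfies ρ_ice t = ρ_m u.
u = t ρ_ice/ρ_m = 1.64 km × 911/3320 = 0.45 km.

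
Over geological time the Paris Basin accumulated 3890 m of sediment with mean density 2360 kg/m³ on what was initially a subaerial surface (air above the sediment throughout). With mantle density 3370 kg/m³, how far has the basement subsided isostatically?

Subaerial load: s = t ρ_sed / ρ_m = 3890 m × 2360/3370 = 2720 m.

2720 m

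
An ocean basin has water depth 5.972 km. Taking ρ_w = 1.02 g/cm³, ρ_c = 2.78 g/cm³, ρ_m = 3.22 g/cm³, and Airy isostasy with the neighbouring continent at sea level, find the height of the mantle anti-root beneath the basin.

23.9 km

For local isostatic compensation: replacing crust with seawater at the top is compensated by replacing crust with mantle at the base: d (ρ_c − ρ_w) = a (ρ_m − ρ_c).
a = d (ρ_c − ρ_w)/(ρ_m − ρ_c) = 5.972 km × 1.76/0.44 = 23.9 km.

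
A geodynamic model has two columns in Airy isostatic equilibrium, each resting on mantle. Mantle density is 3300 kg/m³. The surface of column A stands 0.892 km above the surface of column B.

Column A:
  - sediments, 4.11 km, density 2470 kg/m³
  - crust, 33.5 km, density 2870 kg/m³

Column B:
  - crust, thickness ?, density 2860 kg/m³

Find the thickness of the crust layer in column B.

Take the compensation level at the base of the deeper column (depth z_c below the surface of column A) and equate Σ ρ_i t_i down to z_c; mantle fills any gap and the z_c terms cancel.
Column A: 4.11×2470 + 33.5×2870 + (z_c − 37.61)×3300
Column B: 0.892×0 + x×2860 + (z_c − 0.892 − 0 − x)×3300
The z_c×3300 term appears on both sides and cancels. Collect the known terms of each column as K = Σ(ρt)_known − 3300 × (depth of known layers): K_A = 106296.7 − 3300×37.61 = −17816.3; K_B = 0 − 3300×(0.892 + 0) = −2943.6.
Balance: K_A = K_B − x×(3300 − 2860), so x = (K_B − K_A)/(3300 − 2860) = 14872.7/440 = 33.8 km.

33.8 km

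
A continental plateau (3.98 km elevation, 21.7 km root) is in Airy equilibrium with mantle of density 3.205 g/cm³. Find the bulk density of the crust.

2.71 g/cm³

ρ_c h = (ρ_m − ρ_c) r → ρ_c (h + r) = ρ_m r → ρ_c = ρ_m r / (h + r).
ρ_c = 3.205 × 21.7 km / (3.98 km + 21.7 km) = 2.71 g/cm³.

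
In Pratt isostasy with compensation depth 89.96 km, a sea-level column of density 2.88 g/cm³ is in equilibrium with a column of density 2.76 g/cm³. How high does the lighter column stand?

ρ_ref D = ρ (D + h) → h = D (ρ_ref − ρ)/ρ.
h = 89.96 km × (2.88 − 2.76)/2.76 = 3.91 km.

3.91 km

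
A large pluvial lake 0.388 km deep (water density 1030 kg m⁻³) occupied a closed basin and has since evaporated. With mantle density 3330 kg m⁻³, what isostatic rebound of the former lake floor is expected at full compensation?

u = d ρ_w/ρ_m = 0.388 km × 1030/3330 = 0.12 km.

0.12 km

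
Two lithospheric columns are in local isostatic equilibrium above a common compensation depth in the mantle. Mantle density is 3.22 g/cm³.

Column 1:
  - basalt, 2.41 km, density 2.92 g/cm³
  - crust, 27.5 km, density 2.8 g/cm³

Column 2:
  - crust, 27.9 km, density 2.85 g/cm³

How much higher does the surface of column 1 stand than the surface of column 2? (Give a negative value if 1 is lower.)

For any compensation level in the mantle, the mantle terms cancel and isostasy reduces to e = (Σt_1 − Σt_2) − (Σ(ρt)_1 − Σ(ρt)_2) / ρ_m.
Σt_1 = 29.91 km; Σt_2 = 27.9 km; Σ(ρt)_1 = 84.0372; Σ(ρt)_2 = 79.515 (in km·g/cm³).
e = (29.91 − 27.9) − (84.0372 − 79.515) / 3.22 = 0.606 km.

0.606 km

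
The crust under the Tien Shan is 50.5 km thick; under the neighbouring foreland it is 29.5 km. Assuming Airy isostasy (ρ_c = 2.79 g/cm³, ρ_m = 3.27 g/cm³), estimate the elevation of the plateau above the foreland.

3.08 km

Excess crust Δ = 50.5 km − 29.5 km = 21 km, split between elevation h and root r with h + r = Δ.
Airy balance ρ_c h = (ρ_m − ρ_c) r gives r = h ρ_c/(ρ_m − ρ_c), so h (1 + ρ_c/(ρ_m − ρ_c)) = Δ, i.e. h = Δ (ρ_m − ρ_c)/ρ_m.
h = 21 km × 0.48/3.27 = 3.08 km.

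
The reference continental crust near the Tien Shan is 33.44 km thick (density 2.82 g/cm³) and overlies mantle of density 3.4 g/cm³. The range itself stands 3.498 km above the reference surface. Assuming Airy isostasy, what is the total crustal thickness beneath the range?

Root depth r = h ρ_c / (ρ_m − ρ_c) = 3.498 km × 2.82 / 0.58 = 17.01 km.
Total thickness = T + h + r = 33.44 km + 3.498 km + 17.01 km = 53.9 km.

53.9 km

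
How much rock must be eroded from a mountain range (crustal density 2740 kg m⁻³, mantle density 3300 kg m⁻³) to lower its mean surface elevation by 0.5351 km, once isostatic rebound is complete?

3.15 km

Net drop Δ = e − u = e − e ρ_c/ρ_m = e (ρ_m − ρ_c)/ρ_m.
e = Δ ρ_m/(ρ_m − ρ_c) = 0.5351 km × 3300/560 = 3.15 km.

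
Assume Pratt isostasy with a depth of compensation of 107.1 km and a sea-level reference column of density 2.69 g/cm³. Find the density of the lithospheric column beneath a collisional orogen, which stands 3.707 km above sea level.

Pratt balance: ρ_ref D = ρ (D + h).
ρ = ρ_ref D/(D + h) = 2.69 × 107.1 km/(107.1 km + 3.707 km) = 2.6 g/cm³.

2.6 g/cm³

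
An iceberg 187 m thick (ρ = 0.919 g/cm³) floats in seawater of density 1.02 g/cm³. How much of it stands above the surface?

18.5 m

Floating equilibrium: submerged depth d = t ρ_obj/ρ_fluid = 187 m × 0.919/1.02 = 168.5 m.
Freeboard = t − d = 187 m − 168.5 m = 18.5 m.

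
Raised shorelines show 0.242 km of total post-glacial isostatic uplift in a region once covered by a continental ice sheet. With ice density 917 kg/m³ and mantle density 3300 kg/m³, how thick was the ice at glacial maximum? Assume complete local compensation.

0.871 km

u = t ρ_ice/ρ_m → t = u ρ_m/ρ_ice = 0.242 km × 3300/917 = 0.871 km.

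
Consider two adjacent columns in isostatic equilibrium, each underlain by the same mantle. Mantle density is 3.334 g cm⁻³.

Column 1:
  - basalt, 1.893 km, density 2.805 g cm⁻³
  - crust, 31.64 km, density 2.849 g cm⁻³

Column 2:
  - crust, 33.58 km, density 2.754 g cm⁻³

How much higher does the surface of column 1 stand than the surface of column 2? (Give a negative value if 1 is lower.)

−0.939 km

For any compensation level in the mantle, the mantle terms cancel and isostasy reduces to e = (Σt_1 − Σt_2) − (Σ(ρt)_1 − Σ(ρt)_2) / ρ_m.
Σt_1 = 33.533 km; Σt_2 = 33.58 km; Σ(ρt)_1 = 95.452225; Σ(ρt)_2 = 92.47932 (in km·g cm⁻³).
e = (33.533 − 33.58) − (95.452225 − 92.47932) / 3.334 = −0.939 km.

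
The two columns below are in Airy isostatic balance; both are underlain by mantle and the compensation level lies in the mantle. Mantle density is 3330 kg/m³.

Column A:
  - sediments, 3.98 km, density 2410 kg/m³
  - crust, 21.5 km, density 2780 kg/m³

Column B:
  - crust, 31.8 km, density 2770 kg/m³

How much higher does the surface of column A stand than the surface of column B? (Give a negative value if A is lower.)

−0.697 km

For any compensation level in the mantle, the mantle terms cancel and isostasy reduces to e = (Σt_A − Σt_B) − (Σ(ρt)_A − Σ(ρt)_B) / ρ_m.
Σt_A = 25.48 km; Σt_B = 31.8 km; Σ(ρt)_A = 69361.8; Σ(ρt)_B = 88086 (in km·kg/m³).
e = (25.48 − 31.8) − (69361.8 − 88086) / 3330 = −0.697 km.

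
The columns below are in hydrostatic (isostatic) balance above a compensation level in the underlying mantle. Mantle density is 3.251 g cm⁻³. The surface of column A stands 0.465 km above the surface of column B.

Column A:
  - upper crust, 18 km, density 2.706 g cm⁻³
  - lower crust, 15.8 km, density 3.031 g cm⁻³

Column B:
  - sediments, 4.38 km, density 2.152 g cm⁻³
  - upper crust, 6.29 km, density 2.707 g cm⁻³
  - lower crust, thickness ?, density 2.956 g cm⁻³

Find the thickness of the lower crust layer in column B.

12 km

Take the compensation level at the base of the deeper column (depth z_c below the surface of column A) and equate Σ ρ_i t_i down to z_c; mantle fills any gap and the z_c terms cancel.
Column A: 18×2.706 + 15.8×3.031 + (z_c − 33.8)×3.251
Column B: 0.465×0 + 4.38×2.152 + 6.29×2.707 + x×2.956 + (z_c − 0.465 − 10.67 − x)×3.251
The z_c×3.251 term appears on both sides and cancels. Collect the known terms of each column as K = Σ(ρt)_known − 3.251 × (depth of known layers): K_A = 96.5978 − 3.251×33.8 = −13.286; K_B = 26.45279 − 3.251×(0.465 + 10.67) = −9.747095.
Balance: K_A = K_B − x×(3.251 − 2.956), so x = (K_B − K_A)/(3.251 − 2.956) = 3.5389/0.295 = 12 km.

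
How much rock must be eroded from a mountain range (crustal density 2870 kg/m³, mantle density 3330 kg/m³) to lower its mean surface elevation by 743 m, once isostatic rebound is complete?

5380 m

Net drop Δ = e − u = e − e ρ_c/ρ_m = e (ρ_m − ρ_c)/ρ_m.
e = Δ ρ_m/(ρ_m − ρ_c) = 743 m × 3330/460 = 5380 m.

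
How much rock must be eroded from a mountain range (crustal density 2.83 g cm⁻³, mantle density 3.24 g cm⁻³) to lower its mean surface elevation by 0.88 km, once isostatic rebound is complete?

6.95 km

Net drop Δ = e − u = e − e ρ_c/ρ_m = e (ρ_m − ρ_c)/ρ_m.
e = Δ ρ_m/(ρ_m − ρ_c) = 0.88 km × 3.24/0.41 = 6.95 km.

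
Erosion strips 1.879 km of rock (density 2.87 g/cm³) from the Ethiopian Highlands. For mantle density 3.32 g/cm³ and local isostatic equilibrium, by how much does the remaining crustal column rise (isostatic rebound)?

1.62 km

Unloading: uplift u = e ρ_c/ρ_m = 1.879 km × 2.87/3.32 = 1.62 km.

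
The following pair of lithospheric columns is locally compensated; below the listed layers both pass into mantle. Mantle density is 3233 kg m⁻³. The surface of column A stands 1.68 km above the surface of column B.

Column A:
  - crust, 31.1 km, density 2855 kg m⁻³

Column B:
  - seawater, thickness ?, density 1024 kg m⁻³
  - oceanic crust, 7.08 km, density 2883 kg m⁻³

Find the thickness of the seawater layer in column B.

Take the compensation level at the base of the deeper column (depth z_c below the surface of column A) and equate Σ ρ_i t_i down to z_c; mantle fills any gap and the z_c terms cancel.
Column A: 31.1×2855 + (z_c − 31.1)×3233
Column B: 1.68×0 + x×1024 + 7.08×2883 + (z_c − 1.68 − 7.08 − x)×3233
The z_c×3233 term appears on both sides and cancels. Collect the known terms of each column as K = Σ(ρt)_known − 3233 × (depth of known layers): K_A = 88790.5 − 3233×31.1 = −11755.8; K_B = 20411.64 − 3233×(1.68 + 7.08) = −7909.44.
Balance: K_A = K_B − x×(3233 − 1024), so x = (K_B − K_A)/(3233 − 1024) = 3846.36/2209 = 1.74 km.

1.74 km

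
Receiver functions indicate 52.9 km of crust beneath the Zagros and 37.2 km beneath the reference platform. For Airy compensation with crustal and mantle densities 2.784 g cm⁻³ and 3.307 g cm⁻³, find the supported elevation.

2.48 km

Excess crust Δ = 52.9 km − 37.2 km = 15.7 km, split between elevation h and root r with h + r = Δ.
Airy balance ρ_c h = (ρ_m − ρ_c) r gives r = h ρ_c/(ρ_m − ρ_c), so h (1 + ρ_c/(ρ_m − ρ_c)) = Δ, i.e. h = Δ (ρ_m − ρ_c)/ρ_m.
h = 15.7 km × 0.523/3.307 = 2.48 km.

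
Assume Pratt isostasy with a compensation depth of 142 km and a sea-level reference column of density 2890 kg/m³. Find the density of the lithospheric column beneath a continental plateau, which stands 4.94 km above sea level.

2790 kg/m³

Pratt balance: ρ_ref D = ρ (D + h).
ρ = ρ_ref D/(D + h) = 2890 × 142 km/(142 km + 4.94 km) = 2790 kg/m³.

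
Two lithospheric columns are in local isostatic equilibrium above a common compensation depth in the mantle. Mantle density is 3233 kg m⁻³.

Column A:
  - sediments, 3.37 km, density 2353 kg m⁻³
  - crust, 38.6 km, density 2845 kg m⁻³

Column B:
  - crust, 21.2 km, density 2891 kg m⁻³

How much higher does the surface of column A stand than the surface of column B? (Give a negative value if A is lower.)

For any compensation level in the mantle, the mantle terms cancel and isostasy reduces to e = (Σt_A − Σt_B) − (Σ(ρt)_A − Σ(ρt)_B) / ρ_m.
Σt_A = 41.97 km; Σt_B = 21.2 km; Σ(ρt)_A = 117746.61; Σ(ρt)_B = 61289.2 (in km·kg m⁻³).
e = (41.97 − 21.2) − (117746.61 − 61289.2) / 3233 = 3.31 km.

3.31 km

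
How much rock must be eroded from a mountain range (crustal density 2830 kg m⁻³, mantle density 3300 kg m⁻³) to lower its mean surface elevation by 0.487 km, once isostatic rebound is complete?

Net drop Δ = e − u = e − e ρ_c/ρ_m = e (ρ_m − ρ_c)/ρ_m.
e = Δ ρ_m/(ρ_m − ρ_c) = 0.487 km × 3300/470 = 3.42 km.

3.42 km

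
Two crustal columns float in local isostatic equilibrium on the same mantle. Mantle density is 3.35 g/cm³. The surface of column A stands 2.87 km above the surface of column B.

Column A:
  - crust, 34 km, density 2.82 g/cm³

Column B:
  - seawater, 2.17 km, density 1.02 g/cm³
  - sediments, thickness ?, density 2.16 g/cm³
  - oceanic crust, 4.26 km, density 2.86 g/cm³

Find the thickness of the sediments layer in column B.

1.06 km

Take the compensation level at the base of the deeper column (depth z_c below the surface of column A) and equate Σ ρ_i t_i down to z_c; mantle fills any gap and the z_c terms cancel.
Column A: 34×2.82 + (z_c − 34)×3.35
Column B: 2.87×0 + 2.17×1.02 + x×2.16 + 4.26×2.86 + (z_c − 2.87 − 6.43 − x)×3.35
The z_c×3.35 term appears on both sides and cancels. Collect the known terms of each column as K = Σ(ρt)_known − 3.35 × (depth of known layers): K_A = 95.88 − 3.35×34 = −18.02; K_B = 14.397 − 3.35×(2.87 + 6.43) = −16.758.
Balance: K_A = K_B − x×(3.35 − 2.16), so x = (K_B − K_A)/(3.35 − 2.16) = 1.262/1.19 = 1.06 km.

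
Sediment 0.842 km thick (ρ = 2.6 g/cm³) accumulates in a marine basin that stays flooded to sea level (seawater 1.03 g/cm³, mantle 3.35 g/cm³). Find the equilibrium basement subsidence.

0.57 km

Submarine loading: the sediment displaces seawater, and the subsidence is in turn flooded, so s (ρ_m − ρ_w) = t (ρ_sed − ρ_w).
s = 0.842 km × (2.6 − 1.03) / (3.35 − 1.03) = 0.57 km.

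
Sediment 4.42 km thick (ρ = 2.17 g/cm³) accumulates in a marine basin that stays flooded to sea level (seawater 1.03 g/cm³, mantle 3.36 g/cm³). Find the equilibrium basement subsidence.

Submarine loading: the sediment displaces seawater, and the subsidence is in turn flooded, so s (ρ_m − ρ_w) = t (ρ_sed − ρ_w).
s = 4.42 km × (2.17 − 1.03) / (3.36 − 1.03) = 2.16 km.

2.16 km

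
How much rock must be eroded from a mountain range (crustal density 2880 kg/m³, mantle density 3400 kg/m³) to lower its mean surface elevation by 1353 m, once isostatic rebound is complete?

8850 m

Net drop Δ = e − u = e − e ρ_c/ρ_m = e (ρ_m − ρ_c)/ρ_m.
e = Δ ρ_m/(ρ_m − ρ_c) = 1353 m × 3400/520 = 8850 m.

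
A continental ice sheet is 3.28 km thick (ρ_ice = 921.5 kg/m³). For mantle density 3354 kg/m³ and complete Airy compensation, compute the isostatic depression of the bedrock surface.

For local isostatic compensation: the ice load ρ_ice t is balanced by mantle displaced below, ρ_m s.
s = t ρ_ice / ρ_m = 3.28 km × 921.5/3354 = 0.901 km.

0.901 km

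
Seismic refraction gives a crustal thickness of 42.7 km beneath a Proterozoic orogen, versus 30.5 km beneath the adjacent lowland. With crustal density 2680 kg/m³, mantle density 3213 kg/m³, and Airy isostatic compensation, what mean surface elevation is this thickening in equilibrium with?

Excess crust Δ = 42.7 km − 30.5 km = 12.2 km, split between elevation h and root r with h + r = Δ.
Airy balance ρ_c h = (ρ_m − ρ_c) r gives r = h ρ_c/(ρ_m − ρ_c), so h (1 + ρ_c/(ρ_m − ρ_c)) = Δ, i.e. h = Δ (ρ_m − ρ_c)/ρ_m.
h = 12.2 km × 533/3213 = 2.02 km.

2.02 km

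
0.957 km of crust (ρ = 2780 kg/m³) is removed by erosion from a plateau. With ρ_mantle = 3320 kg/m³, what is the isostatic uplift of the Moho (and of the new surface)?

0.801 km

Unloading: uplift u = e ρ_c/ρ_m = 0.957 km × 2780/3320 = 0.801 km.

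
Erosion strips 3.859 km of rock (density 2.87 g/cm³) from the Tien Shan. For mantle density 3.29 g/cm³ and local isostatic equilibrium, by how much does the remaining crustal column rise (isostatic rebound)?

Unloading: uplift u = e ρ_c/ρ_m = 3.859 km × 2.87/3.29 = 3.37 km.

3.37 km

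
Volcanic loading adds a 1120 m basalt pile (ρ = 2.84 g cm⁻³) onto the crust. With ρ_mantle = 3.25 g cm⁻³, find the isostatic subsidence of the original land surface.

Subaerial loading: s = t ρ_load / ρ_m.
s = 1120 m × 2.84/3.25 = 979 m.

979 m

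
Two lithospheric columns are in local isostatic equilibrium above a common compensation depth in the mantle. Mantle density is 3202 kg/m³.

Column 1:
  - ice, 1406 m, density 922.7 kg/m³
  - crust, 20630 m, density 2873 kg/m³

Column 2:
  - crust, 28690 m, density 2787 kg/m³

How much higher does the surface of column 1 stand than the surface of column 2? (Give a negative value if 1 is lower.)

−598 m

For any compensation level in the mantle, the mantle terms cancel and isostasy reduces to e = (Σt_1 − Σt_2) − (Σ(ρt)_1 − Σ(ρt)_2) / ρ_m.
Σt_1 = 22036 m; Σt_2 = 28690 m; Σ(ρt)_1 = 60567306.2; Σ(ρt)_2 = 79959030 (in m·kg/m³).
e = (22036 − 28690) − (60567306.2 − 79959030) / 3202 = −598 m.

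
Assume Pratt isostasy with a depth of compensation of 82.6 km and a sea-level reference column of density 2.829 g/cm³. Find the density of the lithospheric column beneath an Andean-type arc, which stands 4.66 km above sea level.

Pratt balance: ρ_ref D = ρ (D + h).
ρ = ρ_ref D/(D + h) = 2.829 × 82.6 km/(82.6 km + 4.66 km) = 2.68 g/cm³.

2.68 g/cm³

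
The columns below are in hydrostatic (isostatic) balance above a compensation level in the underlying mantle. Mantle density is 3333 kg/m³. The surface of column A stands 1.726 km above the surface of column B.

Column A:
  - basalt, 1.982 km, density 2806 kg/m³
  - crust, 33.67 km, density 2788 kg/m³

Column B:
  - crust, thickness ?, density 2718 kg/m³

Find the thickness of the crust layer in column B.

Take the compensation level at the base of the deeper column (depth z_c below the surface of column A) and equate Σ ρ_i t_i down to z_c; mantle fills any gap and the z_c terms cancel.
Column A: 1.982×2806 + 33.67×2788 + (z_c − 35.652)×3333
Column B: 1.726×0 + x×2718 + (z_c − 1.726 − 0 − x)×3333
The z_c×3333 term appears on both sides and cancels. Collect the known terms of each column as K = Σ(ρt)_known − 3333 × (depth of known layers): K_A = 99433.452 − 3333×35.652 = −19394.664; K_B = 0 − 3333×(1.726 + 0) = −5752.758.
Balance: K_A = K_B − x×(3333 − 2718), so x = (K_B − K_A)/(3333 − 2718) = 13641.9/615 = 22.2 km.

22.2 km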